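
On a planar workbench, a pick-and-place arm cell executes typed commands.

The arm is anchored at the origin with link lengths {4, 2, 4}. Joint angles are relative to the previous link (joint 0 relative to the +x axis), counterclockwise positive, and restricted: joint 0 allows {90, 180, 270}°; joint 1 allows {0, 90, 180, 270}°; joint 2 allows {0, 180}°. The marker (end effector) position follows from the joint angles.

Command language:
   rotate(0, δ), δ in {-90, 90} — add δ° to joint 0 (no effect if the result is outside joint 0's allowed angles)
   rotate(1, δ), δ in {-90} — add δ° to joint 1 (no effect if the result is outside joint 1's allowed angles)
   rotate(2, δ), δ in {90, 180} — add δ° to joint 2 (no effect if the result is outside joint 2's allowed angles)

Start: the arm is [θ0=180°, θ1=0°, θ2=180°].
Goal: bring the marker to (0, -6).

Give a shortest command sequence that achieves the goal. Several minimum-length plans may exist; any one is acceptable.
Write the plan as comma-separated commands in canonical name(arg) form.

begin: [θ0=180°, θ1=0°, θ2=180°]
[1] after rotate(0, 90): [θ0=270°, θ1=0°, θ2=180°]
[2] after rotate(1, -90): [θ0=270°, θ1=270°, θ2=180°]
[3] after rotate(1, -90): [θ0=270°, θ1=180°, θ2=180°]
shorter routes all fall short; 3 is best.

rotate(0, 90), rotate(1, -90), rotate(1, -90)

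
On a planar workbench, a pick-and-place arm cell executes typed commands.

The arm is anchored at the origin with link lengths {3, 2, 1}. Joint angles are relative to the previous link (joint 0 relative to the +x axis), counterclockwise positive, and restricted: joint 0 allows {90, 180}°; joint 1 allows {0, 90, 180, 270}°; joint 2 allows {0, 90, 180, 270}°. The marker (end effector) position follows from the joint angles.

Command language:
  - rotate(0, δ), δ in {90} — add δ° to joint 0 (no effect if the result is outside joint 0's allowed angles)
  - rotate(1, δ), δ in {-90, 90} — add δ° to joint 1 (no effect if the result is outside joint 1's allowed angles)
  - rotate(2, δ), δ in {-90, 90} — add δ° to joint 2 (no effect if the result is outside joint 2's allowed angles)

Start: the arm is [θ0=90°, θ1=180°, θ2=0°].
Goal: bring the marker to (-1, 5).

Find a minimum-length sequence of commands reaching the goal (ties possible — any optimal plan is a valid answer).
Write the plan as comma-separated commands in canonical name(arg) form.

rotate(1, 90), rotate(1, 90), rotate(2, 90)

initial: [θ0=90°, θ1=180°, θ2=0°]
1. rotate(1, 90) → [θ0=90°, θ1=270°, θ2=0°]
2. rotate(1, 90) → [θ0=90°, θ1=0°, θ2=0°]
3. rotate(2, 90) → [θ0=90°, θ1=0°, θ2=90°]
shorter routes all fall short; 3 is best.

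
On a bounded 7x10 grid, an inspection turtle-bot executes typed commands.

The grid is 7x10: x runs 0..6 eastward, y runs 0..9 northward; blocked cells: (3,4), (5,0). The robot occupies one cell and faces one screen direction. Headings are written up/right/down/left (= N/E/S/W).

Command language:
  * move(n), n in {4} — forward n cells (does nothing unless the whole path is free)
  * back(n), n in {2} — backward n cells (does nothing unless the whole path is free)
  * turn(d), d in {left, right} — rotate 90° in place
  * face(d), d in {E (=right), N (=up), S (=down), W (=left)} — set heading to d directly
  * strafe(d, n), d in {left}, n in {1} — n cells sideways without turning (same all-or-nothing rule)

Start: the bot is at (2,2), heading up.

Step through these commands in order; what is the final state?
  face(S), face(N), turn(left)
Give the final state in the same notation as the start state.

at (2,2), heading left

start: at (2,2), heading up
[1] after face(S): at (2,2), heading down
[2] after face(N): at (2,2), heading up
[3] after turn(left): at (2,2), heading left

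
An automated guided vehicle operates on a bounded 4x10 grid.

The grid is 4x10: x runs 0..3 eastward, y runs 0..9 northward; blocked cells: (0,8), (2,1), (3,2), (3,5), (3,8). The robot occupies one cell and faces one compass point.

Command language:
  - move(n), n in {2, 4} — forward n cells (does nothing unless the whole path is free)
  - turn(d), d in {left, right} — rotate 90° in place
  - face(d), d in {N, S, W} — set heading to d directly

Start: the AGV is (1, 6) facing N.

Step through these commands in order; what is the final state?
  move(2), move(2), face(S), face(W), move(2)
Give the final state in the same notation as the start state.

(1, 8) facing W

t0: (1, 6) facing N
step 1 (move(2)): (1, 8) facing N
step 2 (move(2)): (1, 8) facing N
step 3 (face(S)): (1, 8) facing S
step 4 (face(W)): (1, 8) facing W
step 5 (move(2)): (1, 8) facing W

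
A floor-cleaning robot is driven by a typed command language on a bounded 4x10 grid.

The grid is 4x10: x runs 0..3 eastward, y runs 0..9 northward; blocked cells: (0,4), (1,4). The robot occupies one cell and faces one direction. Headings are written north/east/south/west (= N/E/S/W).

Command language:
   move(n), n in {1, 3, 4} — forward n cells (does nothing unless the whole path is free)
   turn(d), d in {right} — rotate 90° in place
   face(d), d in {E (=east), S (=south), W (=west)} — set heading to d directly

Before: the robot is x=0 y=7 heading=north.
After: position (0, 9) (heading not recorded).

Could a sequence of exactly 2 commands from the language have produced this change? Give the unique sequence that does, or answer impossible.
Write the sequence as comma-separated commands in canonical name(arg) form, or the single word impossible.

move(1), move(1)

from: x=0 y=7 heading=north
step 1 (move(1)): x=0 y=8 heading=north
step 2 (move(1)): x=0 y=9 heading=north
no other 2-command option fits: unique.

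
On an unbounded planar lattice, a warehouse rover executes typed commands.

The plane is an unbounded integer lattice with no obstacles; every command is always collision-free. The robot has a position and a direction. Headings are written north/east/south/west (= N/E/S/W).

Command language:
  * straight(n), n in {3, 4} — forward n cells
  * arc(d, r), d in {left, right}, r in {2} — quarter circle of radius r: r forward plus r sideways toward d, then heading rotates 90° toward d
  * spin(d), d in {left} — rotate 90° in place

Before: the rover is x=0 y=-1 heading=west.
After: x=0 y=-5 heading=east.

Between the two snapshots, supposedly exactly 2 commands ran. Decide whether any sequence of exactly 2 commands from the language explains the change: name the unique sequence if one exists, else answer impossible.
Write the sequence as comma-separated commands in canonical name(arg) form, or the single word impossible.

key: cell and facing (now E) both changed — the 2 commands mix motion and turning
from: x=0 y=-1 heading=west
[1] after arc(left, 2): x=-2 y=-3 heading=south
[2] after arc(left, 2): x=0 y=-5 heading=east
no other 2-command option fits: unique.

arc(left, 2), arc(left, 2)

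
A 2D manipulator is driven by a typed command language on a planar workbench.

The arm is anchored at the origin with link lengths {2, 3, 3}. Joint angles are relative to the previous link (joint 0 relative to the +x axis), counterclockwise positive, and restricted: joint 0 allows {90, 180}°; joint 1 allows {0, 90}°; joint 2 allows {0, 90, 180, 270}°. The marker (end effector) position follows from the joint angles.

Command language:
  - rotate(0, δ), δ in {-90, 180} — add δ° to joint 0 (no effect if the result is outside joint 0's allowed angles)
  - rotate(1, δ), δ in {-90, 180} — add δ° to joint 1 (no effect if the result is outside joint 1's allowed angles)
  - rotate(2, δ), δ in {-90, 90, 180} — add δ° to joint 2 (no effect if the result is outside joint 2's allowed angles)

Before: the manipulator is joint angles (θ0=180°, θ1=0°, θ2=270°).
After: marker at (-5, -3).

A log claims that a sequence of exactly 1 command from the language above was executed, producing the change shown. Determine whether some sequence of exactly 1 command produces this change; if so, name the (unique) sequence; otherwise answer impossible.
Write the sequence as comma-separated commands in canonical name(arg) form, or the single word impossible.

start: joint angles (θ0=180°, θ1=0°, θ2=270°)
step 1 (rotate(2, 180)): joint angles (θ0=180°, θ1=0°, θ2=90°)
all 7 alternatives checked — unique.

rotate(2, 180)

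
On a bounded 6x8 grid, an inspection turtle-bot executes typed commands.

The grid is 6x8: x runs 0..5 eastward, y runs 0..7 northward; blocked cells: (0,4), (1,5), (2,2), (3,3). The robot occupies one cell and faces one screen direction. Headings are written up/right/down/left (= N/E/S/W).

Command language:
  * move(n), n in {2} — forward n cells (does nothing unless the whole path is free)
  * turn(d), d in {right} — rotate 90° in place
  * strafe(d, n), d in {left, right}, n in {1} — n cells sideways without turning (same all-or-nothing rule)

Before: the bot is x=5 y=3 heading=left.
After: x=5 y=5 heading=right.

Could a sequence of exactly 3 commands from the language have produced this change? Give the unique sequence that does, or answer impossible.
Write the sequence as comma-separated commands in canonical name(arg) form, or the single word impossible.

key: cell and facing (now E) both changed — the 3 commands mix motion and turning
begin: x=5 y=3 heading=left
step 1 (turn(right)): x=5 y=3 heading=up
step 2 (move(2)): x=5 y=5 heading=up
step 3 (turn(right)): x=5 y=5 heading=right
no rival 3-sequence matches.

turn(right), move(2), turn(right)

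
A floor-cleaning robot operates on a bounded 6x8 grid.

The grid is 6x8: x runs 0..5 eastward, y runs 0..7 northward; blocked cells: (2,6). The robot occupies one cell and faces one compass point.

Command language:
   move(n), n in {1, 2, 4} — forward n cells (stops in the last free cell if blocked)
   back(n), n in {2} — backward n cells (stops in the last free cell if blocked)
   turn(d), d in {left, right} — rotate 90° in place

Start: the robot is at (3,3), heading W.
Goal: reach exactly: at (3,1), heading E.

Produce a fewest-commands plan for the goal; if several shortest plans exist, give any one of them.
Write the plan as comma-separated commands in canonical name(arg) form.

turn(right), back(2), turn(right)

from: at (3,3), heading W
1. turn(right) → at (3,3), heading N
2. back(2) → at (3,1), heading N
3. turn(right) → at (3,1), heading E
minimal: 3 command(s), checked below 3.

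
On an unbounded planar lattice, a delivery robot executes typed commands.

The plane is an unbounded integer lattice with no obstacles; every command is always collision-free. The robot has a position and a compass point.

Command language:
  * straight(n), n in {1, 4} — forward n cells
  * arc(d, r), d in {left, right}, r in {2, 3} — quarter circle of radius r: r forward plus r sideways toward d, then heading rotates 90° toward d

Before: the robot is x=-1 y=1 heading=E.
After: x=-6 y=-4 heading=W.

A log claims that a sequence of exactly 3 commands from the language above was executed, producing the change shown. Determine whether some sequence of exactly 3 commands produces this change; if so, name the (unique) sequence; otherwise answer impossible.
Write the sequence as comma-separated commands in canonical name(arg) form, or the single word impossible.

key: cell and facing (now W) both changed — the 3 commands mix motion and turning
t0: x=-1 y=1 heading=E
[1] after arc(right, 2): x=1 y=-1 heading=S
[2] after arc(right, 3): x=-2 y=-4 heading=W
[3] after straight(4): x=-6 y=-4 heading=W
uniquely the one of 216 3-step routes that fits.

arc(right, 2), arc(right, 3), straight(4)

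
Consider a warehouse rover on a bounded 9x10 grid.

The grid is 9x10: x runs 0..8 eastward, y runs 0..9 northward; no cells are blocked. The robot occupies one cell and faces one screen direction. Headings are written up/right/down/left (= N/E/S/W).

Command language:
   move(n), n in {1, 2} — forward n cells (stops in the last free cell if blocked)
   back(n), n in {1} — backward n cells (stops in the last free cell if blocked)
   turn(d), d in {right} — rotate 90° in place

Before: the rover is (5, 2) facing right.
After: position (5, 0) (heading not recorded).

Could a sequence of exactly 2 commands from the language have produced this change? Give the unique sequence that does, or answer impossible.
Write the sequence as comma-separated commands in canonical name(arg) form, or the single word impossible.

turn(right), move(2)

key: running move(2) before turn(right) would end elsewhere — order is forced
t0: (5, 2) facing right
step 1 (turn(right)): (5, 2) facing down
step 2 (move(2)): (5, 0) facing down
all 16 alternatives checked — unique.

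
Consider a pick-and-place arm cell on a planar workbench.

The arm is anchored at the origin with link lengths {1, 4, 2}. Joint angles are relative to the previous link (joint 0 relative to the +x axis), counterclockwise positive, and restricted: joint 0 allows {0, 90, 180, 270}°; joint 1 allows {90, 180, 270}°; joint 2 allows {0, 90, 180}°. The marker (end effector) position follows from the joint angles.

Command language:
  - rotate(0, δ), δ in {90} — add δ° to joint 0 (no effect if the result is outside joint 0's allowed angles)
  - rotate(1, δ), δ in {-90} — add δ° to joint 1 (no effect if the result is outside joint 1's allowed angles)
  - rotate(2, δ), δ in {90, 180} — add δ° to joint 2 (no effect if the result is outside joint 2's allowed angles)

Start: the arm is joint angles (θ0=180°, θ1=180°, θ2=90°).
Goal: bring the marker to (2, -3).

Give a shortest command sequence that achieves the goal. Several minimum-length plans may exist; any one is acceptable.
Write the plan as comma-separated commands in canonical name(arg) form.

rotate(0, 90), rotate(0, 90), rotate(0, 90)

from: joint angles (θ0=180°, θ1=180°, θ2=90°)
1. rotate(0, 90) → joint angles (θ0=270°, θ1=180°, θ2=90°)
2. rotate(0, 90) → joint angles (θ0=0°, θ1=180°, θ2=90°)
3. rotate(0, 90) → joint angles (θ0=90°, θ1=180°, θ2=90°)
shorter routes all fall short; 3 is best.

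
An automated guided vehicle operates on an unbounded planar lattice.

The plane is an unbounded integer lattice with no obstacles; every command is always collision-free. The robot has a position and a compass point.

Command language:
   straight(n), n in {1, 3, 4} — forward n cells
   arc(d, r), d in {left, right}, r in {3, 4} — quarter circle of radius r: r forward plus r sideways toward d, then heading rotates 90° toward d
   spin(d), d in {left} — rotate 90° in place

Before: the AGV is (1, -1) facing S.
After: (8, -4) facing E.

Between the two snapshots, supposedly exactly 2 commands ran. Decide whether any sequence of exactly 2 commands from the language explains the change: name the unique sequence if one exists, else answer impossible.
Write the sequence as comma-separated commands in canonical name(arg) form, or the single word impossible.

key: position moved to (8,-4) AND the heading swung to E — translation plus rotation needed
from: (1, -1) facing S
1. arc(left, 3) → (4, -4) facing E
2. straight(4) → (8, -4) facing E
no rival 2-sequence matches.

arc(left, 3), straight(4)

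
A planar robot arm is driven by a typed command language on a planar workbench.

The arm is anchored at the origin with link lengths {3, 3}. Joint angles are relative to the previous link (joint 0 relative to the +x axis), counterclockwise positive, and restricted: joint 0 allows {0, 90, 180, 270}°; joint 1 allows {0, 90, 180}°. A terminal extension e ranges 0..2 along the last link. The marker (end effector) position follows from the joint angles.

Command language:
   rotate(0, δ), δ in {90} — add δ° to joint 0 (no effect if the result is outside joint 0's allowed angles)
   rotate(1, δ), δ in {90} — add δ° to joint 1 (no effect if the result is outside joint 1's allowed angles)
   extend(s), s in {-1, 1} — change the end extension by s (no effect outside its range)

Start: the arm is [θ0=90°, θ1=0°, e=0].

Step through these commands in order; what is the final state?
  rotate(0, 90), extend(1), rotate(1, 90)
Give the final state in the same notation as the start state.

[θ0=180°, θ1=90°, e=1]

from: [θ0=90°, θ1=0°, e=0]
t=1 rotate(0, 90) ⇒ [θ0=180°, θ1=0°, e=0]
t=2 extend(1) ⇒ [θ0=180°, θ1=0°, e=1]
t=3 rotate(1, 90) ⇒ [θ0=180°, θ1=90°, e=1]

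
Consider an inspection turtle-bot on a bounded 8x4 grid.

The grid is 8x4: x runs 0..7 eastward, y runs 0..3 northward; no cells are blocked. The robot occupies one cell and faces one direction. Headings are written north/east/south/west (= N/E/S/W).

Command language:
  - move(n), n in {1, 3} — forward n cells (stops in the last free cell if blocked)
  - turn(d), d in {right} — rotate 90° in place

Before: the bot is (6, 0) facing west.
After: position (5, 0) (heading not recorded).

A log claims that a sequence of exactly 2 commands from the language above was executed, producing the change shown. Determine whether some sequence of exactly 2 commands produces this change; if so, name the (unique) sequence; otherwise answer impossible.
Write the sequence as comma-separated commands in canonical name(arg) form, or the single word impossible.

move(1), turn(right)

key: running turn(right) before move(1) would end elsewhere — order is forced
from: (6, 0) facing west
1. move(1) → (5, 0) facing west
2. turn(right) → (5, 0) facing north
no other 2-command option fits: unique.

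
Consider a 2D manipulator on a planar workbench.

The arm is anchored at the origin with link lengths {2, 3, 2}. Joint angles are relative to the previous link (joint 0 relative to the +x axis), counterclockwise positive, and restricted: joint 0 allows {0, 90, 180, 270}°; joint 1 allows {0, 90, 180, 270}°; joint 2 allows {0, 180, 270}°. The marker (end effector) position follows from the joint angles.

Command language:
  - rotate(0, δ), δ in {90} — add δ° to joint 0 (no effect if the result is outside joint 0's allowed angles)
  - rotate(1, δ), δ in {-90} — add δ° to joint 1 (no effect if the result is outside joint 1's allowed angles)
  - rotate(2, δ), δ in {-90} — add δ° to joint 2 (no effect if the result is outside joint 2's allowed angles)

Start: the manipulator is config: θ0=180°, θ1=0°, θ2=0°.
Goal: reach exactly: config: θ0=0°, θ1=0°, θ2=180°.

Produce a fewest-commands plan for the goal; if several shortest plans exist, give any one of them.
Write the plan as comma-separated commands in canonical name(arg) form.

rotate(2, -90), rotate(2, -90), rotate(0, 90), rotate(0, 90)

from: config: θ0=180°, θ1=0°, θ2=0°
t=1 rotate(2, -90) ⇒ config: θ0=180°, θ1=0°, θ2=270°
t=2 rotate(2, -90) ⇒ config: θ0=180°, θ1=0°, θ2=180°
t=3 rotate(0, 90) ⇒ config: θ0=270°, θ1=0°, θ2=180°
t=4 rotate(0, 90) ⇒ config: θ0=0°, θ1=0°, θ2=180°
nothing shorter than 4 reaches the goal.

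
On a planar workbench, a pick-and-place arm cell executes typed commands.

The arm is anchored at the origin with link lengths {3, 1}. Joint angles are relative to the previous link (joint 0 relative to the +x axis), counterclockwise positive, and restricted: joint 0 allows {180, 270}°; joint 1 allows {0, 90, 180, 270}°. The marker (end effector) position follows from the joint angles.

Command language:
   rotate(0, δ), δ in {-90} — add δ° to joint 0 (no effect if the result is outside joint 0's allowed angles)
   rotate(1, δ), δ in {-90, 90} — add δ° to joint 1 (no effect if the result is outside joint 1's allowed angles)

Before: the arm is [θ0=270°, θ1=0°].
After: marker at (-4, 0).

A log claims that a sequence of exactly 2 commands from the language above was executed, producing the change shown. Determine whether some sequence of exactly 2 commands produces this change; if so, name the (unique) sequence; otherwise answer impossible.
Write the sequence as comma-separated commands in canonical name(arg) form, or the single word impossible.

from: [θ0=270°, θ1=0°]
[1] after rotate(0, -90): [θ0=180°, θ1=0°]
[2] after rotate(0, -90): [θ0=180°, θ1=0°]
all 9 alternatives checked — unique.

rotate(0, -90), rotate(0, -90)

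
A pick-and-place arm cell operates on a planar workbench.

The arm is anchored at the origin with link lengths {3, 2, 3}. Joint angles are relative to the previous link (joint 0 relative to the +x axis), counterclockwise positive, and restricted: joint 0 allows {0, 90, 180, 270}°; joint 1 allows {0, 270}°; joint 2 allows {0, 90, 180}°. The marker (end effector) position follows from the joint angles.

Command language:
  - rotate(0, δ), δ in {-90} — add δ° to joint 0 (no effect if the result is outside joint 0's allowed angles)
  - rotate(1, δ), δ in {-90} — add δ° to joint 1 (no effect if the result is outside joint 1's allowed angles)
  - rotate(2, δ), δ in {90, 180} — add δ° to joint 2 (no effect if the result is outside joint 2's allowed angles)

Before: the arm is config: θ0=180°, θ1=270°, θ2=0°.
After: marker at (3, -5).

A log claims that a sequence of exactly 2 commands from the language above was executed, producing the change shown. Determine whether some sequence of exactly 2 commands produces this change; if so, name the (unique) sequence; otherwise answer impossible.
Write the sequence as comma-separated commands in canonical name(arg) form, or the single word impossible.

rotate(0, -90), rotate(0, -90)

from: config: θ0=180°, θ1=270°, θ2=0°
step 1 (rotate(0, -90)): config: θ0=90°, θ1=270°, θ2=0°
step 2 (rotate(0, -90)): config: θ0=0°, θ1=270°, θ2=0°
no rival 2-sequence matches.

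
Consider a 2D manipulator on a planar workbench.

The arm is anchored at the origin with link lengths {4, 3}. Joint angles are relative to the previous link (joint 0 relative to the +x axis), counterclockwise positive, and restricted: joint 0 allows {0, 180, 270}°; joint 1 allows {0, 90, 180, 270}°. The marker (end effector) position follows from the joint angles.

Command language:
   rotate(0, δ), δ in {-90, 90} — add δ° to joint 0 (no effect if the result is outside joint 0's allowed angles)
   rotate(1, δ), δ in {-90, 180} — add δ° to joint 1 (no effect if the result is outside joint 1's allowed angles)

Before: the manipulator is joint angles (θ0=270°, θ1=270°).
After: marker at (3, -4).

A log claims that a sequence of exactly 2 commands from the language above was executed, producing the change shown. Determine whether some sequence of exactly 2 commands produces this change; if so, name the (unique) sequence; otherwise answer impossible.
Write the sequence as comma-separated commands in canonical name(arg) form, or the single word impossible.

rotate(1, -90), rotate(1, -90)

t0: joint angles (θ0=270°, θ1=270°)
[1] after rotate(1, -90): joint angles (θ0=270°, θ1=180°)
[2] after rotate(1, -90): joint angles (θ0=270°, θ1=90°)
no other 2-command option fits: unique.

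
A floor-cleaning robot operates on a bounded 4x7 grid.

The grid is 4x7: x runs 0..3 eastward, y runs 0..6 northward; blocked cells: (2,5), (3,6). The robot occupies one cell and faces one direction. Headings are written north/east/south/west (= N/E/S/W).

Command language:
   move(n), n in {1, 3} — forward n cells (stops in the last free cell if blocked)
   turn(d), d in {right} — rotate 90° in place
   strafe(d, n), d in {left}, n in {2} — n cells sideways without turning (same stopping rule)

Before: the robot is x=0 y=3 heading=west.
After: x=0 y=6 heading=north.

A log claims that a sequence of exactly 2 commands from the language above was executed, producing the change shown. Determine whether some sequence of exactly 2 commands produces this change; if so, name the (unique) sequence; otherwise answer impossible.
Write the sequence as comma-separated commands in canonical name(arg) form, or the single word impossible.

key: cell and facing (now N) both changed — the 2 commands mix motion and turning
begin: x=0 y=3 heading=west
1. turn(right) → x=0 y=3 heading=north
2. move(3) → x=0 y=6 heading=north
all 16 alternatives checked — unique.

turn(right), move(3)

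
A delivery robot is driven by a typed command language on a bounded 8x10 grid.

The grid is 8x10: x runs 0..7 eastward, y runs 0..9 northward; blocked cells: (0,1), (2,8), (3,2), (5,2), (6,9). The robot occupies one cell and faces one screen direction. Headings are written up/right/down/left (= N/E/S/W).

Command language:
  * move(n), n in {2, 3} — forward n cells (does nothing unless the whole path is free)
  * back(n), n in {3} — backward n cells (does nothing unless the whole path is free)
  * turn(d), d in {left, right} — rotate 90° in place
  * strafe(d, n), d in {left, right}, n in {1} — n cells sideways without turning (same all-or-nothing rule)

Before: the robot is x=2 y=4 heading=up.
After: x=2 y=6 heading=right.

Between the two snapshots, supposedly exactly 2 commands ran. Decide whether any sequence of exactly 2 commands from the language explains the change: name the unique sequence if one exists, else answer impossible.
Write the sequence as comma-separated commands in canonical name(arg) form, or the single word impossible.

move(2), turn(right)

key: position moved to (2,6) AND the heading swung to E — translation plus rotation needed
from: x=2 y=4 heading=up
step 1 (move(2)): x=2 y=6 heading=up
step 2 (turn(right)): x=2 y=6 heading=right
no rival 2-sequence matches.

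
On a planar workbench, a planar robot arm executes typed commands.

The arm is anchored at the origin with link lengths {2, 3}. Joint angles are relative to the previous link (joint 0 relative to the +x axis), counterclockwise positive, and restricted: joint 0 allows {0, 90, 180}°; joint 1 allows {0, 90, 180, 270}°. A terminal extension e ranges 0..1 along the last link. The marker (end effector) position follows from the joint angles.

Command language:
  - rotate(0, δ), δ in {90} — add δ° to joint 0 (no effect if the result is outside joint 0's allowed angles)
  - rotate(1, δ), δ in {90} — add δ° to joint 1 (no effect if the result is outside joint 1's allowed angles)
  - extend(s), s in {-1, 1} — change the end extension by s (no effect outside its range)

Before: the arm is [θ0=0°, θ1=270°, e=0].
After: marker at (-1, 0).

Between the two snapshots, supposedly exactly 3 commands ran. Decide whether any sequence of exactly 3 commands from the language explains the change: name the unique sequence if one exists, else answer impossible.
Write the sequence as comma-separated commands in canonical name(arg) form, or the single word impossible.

rotate(1, 90), rotate(1, 90), rotate(1, 90)

initial: [θ0=0°, θ1=270°, e=0]
1. rotate(1, 90) → [θ0=0°, θ1=0°, e=0]
2. rotate(1, 90) → [θ0=0°, θ1=90°, e=0]
3. rotate(1, 90) → [θ0=0°, θ1=180°, e=0]
uniquely the one of 64 3-step routes that fits.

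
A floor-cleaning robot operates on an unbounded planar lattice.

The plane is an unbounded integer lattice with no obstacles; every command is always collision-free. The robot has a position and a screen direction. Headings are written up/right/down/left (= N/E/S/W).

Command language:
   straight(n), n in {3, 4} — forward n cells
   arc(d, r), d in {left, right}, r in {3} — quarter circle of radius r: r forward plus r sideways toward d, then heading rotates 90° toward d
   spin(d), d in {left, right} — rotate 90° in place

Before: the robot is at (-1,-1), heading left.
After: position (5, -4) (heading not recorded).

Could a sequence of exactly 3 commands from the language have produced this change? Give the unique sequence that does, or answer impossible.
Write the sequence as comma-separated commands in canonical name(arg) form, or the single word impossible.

spin(left), arc(left, 3), straight(3)

key: order matters: swapping spin(left) and straight(3) lands elsewhere
from: at (-1,-1), heading left
[1] after spin(left): at (-1,-1), heading down
[2] after arc(left, 3): at (2,-4), heading right
[3] after straight(3): at (5,-4), heading right
no other 3-command option fits: unique.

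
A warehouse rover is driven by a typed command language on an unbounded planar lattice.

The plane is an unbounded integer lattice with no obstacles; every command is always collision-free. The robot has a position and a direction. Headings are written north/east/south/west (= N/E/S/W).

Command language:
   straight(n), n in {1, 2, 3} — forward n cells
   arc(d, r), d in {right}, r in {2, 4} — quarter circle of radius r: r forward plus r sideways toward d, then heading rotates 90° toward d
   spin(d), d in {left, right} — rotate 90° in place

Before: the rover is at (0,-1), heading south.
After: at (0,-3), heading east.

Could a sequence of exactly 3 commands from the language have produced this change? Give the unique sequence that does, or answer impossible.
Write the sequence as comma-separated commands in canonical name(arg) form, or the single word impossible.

straight(1), straight(1), spin(left)

key: order matters: swapping straight(1) and spin(left) lands elsewhere
initial: at (0,-1), heading south
1. straight(1) → at (0,-2), heading south
2. straight(1) → at (0,-3), heading south
3. spin(left) → at (0,-3), heading east
no rival 3-sequence matches.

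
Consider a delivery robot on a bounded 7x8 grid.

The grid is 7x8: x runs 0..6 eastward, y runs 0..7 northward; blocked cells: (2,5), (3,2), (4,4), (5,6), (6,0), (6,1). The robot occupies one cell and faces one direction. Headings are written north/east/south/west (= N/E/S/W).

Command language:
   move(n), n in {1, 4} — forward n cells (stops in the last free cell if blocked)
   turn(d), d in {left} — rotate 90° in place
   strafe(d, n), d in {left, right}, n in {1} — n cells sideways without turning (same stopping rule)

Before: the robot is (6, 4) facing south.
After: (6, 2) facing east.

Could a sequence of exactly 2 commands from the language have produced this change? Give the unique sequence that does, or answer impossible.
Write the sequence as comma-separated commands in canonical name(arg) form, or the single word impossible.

move(4), turn(left)

key: move(4) is stopped early by the blocked cell at (6,1)
begin: (6, 4) facing south
step 1 (move(4)): (6, 2) facing south
step 2 (turn(left)): (6, 2) facing east
no rival 2-sequence matches.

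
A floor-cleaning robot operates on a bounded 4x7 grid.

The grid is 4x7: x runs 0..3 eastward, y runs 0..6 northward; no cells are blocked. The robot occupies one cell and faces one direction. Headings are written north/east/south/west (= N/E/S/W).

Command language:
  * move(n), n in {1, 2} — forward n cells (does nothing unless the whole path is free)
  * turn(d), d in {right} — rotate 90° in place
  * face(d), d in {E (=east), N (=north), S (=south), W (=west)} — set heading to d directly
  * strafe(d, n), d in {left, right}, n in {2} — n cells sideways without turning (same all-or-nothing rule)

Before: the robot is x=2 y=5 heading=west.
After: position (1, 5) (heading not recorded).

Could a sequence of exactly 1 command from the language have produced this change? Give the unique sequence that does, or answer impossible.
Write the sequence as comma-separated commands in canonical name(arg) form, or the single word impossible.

begin: x=2 y=5 heading=west
1. move(1) → x=1 y=5 heading=west
no rival 1-sequence matches.

move(1)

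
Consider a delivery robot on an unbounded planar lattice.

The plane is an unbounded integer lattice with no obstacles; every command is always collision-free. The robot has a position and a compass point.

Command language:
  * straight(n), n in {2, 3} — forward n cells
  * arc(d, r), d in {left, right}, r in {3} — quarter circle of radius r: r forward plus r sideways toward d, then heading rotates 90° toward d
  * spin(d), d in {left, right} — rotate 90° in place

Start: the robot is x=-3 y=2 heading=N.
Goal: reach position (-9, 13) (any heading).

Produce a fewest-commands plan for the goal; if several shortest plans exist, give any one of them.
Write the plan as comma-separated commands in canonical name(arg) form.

arc(left, 3), arc(right, 3), straight(3), straight(2)

from: x=-3 y=2 heading=N
step 1 (arc(left, 3)): x=-6 y=5 heading=W
step 2 (arc(right, 3)): x=-9 y=8 heading=N
step 3 (straight(3)): x=-9 y=11 heading=N
step 4 (straight(2)): x=-9 y=13 heading=N
no 3-step plan works, so 4 is optimal.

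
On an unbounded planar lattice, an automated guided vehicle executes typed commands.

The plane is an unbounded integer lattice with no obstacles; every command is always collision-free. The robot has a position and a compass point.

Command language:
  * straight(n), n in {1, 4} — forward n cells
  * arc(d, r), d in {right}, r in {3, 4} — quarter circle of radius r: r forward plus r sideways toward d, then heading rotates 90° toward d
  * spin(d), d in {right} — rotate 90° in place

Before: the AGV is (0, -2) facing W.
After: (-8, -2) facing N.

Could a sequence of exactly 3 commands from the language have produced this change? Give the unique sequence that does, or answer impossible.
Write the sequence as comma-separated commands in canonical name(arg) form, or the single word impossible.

straight(4), straight(4), spin(right)

key: running spin(right) before straight(4) would end elsewhere — order is forced
t0: (0, -2) facing W
step 1 (straight(4)): (-4, -2) facing W
step 2 (straight(4)): (-8, -2) facing W
step 3 (spin(right)): (-8, -2) facing N
no other 3-command option fits: unique.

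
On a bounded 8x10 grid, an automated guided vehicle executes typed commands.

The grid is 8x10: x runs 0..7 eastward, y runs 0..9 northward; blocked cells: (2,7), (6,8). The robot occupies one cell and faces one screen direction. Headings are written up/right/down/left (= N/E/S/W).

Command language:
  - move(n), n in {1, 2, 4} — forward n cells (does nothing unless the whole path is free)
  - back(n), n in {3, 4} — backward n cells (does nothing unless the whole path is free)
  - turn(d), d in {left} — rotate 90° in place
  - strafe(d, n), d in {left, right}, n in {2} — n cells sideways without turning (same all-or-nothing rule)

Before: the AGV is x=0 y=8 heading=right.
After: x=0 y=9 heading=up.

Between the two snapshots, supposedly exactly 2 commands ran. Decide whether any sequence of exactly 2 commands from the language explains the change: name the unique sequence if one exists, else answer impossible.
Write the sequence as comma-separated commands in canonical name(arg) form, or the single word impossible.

key: order matters: swapping turn(left) and move(1) lands elsewhere
from: x=0 y=8 heading=right
1. turn(left) → x=0 y=8 heading=up
2. move(1) → x=0 y=9 heading=up
all 64 alternatives checked — unique.

turn(left), move(1)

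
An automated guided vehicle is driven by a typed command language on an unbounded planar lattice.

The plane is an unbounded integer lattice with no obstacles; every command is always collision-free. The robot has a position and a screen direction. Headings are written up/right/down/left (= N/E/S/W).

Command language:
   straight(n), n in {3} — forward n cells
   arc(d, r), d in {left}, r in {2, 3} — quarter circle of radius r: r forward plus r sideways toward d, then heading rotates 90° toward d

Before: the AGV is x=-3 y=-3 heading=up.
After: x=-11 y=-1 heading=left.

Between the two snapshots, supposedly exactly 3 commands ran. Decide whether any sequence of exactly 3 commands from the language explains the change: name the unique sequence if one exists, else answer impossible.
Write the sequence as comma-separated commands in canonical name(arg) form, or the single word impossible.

key: cell and facing (now W) both changed — the 3 commands mix motion and turning
begin: x=-3 y=-3 heading=up
t=1 arc(left, 2) ⇒ x=-5 y=-1 heading=left
t=2 straight(3) ⇒ x=-8 y=-1 heading=left
t=3 straight(3) ⇒ x=-11 y=-1 heading=left
no rival 3-sequence matches.

arc(left, 2), straight(3), straight(3)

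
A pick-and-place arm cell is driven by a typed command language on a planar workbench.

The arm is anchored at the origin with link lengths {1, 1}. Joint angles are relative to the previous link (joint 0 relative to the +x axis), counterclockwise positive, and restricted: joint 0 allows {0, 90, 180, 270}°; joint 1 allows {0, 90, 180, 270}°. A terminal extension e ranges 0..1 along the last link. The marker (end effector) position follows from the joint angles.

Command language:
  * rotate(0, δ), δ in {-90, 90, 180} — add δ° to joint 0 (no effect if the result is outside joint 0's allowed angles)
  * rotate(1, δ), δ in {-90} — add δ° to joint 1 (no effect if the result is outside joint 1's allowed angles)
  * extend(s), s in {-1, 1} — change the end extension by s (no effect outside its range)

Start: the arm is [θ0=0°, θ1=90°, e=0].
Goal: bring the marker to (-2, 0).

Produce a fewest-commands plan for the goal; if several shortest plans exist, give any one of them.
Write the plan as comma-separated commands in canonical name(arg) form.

initial: [θ0=0°, θ1=90°, e=0]
1. rotate(0, 180) → [θ0=180°, θ1=90°, e=0]
2. rotate(1, -90) → [θ0=180°, θ1=0°, e=0]
no 1-step plan works, so 2 is optimal.

rotate(0, 180), rotate(1, -90)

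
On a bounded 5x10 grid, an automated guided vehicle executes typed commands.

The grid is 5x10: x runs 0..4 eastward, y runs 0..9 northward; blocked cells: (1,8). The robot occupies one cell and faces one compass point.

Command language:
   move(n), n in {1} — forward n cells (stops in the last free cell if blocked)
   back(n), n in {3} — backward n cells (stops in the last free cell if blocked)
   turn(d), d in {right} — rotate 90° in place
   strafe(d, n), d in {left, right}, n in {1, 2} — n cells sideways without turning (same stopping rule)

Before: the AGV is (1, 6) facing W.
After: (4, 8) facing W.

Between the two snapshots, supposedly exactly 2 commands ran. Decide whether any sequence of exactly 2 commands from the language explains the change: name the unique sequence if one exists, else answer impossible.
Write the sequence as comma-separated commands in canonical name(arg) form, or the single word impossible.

key: order matters: swapping back(3) and strafe(right, 2) lands elsewhere
from: (1, 6) facing W
t=1 back(3) ⇒ (4, 6) facing W
t=2 strafe(right, 2) ⇒ (4, 8) facing W
no other 2-command option fits: unique.

back(3), strafe(right, 2)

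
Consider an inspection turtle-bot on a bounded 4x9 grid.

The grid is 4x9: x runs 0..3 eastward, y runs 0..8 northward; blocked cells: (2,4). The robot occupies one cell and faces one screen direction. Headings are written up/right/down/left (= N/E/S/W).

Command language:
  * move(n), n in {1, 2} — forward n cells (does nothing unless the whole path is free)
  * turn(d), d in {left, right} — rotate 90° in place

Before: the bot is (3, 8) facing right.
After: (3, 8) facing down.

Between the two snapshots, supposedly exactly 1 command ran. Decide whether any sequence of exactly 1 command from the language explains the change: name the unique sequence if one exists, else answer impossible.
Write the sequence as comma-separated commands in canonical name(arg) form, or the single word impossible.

key: parked at (3,8) the whole time — nothing moves the robot
initial: (3, 8) facing right
step 1 (turn(right)): (3, 8) facing down
uniquely the one of 4 1-step routes that fits.

turn(right)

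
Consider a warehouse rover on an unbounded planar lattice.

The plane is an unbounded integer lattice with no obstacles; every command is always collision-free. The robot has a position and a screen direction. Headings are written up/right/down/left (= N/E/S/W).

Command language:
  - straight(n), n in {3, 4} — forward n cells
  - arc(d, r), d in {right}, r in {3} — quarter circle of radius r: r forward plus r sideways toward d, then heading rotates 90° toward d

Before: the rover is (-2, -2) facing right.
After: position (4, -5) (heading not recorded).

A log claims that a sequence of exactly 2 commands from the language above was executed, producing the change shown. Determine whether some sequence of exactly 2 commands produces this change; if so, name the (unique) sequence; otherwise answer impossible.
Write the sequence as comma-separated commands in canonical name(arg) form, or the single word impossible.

key: order matters: swapping straight(3) and arc(right, 3) lands elsewhere
start: (-2, -2) facing right
step 1 (straight(3)): (1, -2) facing right
step 2 (arc(right, 3)): (4, -5) facing down
all 9 alternatives checked — unique.

straight(3), arc(right, 3)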